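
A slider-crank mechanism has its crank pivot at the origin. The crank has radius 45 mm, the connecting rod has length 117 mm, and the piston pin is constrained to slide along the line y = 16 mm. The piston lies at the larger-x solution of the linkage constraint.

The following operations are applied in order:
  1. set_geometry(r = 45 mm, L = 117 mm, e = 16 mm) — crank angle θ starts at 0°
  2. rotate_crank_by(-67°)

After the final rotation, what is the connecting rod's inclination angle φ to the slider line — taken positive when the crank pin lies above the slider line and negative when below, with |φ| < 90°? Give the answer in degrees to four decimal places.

-29.3927

set_geometry: r = 45 mm, L = 117 mm, e = 16 mm; θ ← 0°
rotate_crank_by(-67°): θ ← 0° -67° = -67°
crank pin P = (r cos θ, r sin θ) = (17.582901, -41.422718)
h = r sin θ − e = -41.422718 − 16 = -57.422718
sin φ = h / L = -57.422718 / 117 = -0.49079247
φ = arcsin(-0.49079247) = -29.392681°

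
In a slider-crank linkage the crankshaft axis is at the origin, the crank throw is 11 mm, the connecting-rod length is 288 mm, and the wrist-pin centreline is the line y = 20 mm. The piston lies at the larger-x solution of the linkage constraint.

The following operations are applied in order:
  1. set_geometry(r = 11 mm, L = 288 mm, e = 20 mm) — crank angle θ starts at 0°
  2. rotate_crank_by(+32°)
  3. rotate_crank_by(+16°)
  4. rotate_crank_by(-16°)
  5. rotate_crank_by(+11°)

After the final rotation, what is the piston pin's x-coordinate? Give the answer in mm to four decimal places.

set_geometry: r = 11 mm, L = 288 mm, e = 20 mm; θ ← 0°
rotate_crank_by(+32°): θ ← 0° +32° = 32°
rotate_crank_by(+16°): θ ← 32° +16° = 48°
rotate_crank_by(-16°): θ ← 48° -16° = 32°
rotate_crank_by(+11°): θ ← 32° +11° = 43°
crank pin P = (r cos θ, r sin θ) = (8.044891, 7.501982)
h = r sin θ − e = 7.501982 − 20 = -12.498018
x = r cos θ + √(L² − h²) = 8.044891 + √(82944.0 − 156.2005) = 8.044891 + 287.728691 = 295.773582

295.7736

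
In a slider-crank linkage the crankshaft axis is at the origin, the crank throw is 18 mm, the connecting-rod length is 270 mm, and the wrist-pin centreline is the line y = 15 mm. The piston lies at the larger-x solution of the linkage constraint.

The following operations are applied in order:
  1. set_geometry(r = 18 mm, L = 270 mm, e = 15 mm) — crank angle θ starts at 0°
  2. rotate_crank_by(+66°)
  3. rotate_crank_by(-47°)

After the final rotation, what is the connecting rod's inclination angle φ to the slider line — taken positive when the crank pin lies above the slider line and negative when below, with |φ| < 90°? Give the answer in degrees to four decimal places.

set_geometry: r = 18 mm, L = 270 mm, e = 15 mm; θ ← 0°
rotate_crank_by(+66°): θ ← 0° +66° = 66°
rotate_crank_by(-47°): θ ← 66° -47° = 19°
crank pin P = (r cos θ, r sin θ) = (17.019334, 5.860227)
h = r sin θ − e = 5.860227 − 15 = -9.139773
sin φ = h / L = -9.139773 / 270 = -0.03385101
φ = arcsin(-0.03385101) = -1.939891°

-1.9399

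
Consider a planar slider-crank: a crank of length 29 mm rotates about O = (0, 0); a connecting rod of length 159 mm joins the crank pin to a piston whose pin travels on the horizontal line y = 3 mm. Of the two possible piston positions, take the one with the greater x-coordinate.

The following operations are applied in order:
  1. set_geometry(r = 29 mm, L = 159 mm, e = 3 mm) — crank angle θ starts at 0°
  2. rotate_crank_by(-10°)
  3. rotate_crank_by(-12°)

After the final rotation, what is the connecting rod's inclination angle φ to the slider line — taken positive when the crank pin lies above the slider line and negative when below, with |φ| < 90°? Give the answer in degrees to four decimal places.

set_geometry: r = 29 mm, L = 159 mm, e = 3 mm; θ ← 0°
rotate_crank_by(-10°): θ ← 0° -10° = -10°
rotate_crank_by(-12°): θ ← -10° -12° = -22°
crank pin P = (r cos θ, r sin θ) = (26.888332, -10.863591)
h = r sin θ − e = -10.863591 − 3 = -13.863591
sin φ = h / L = -13.863591 / 159 = -0.08719240
φ = arcsin(-0.08719240) = -5.002108°

-5.0021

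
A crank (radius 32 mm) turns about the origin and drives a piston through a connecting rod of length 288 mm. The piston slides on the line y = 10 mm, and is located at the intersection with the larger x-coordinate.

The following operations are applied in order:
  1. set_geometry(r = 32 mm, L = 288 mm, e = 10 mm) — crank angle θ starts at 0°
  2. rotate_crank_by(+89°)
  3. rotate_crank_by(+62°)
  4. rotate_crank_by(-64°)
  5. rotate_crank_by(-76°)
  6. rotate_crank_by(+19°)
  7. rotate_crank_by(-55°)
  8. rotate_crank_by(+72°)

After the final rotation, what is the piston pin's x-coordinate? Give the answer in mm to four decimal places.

set_geometry: r = 32 mm, L = 288 mm, e = 10 mm; θ ← 0°
rotate_crank_by(+89°): θ ← 0° +89° = 89°
rotate_crank_by(+62°): θ ← 89° +62° = 151°
rotate_crank_by(-64°): θ ← 151° -64° = 87°
rotate_crank_by(-76°): θ ← 87° -76° = 11°
rotate_crank_by(+19°): θ ← 11° +19° = 30°
rotate_crank_by(-55°): θ ← 30° -55° = -25°
rotate_crank_by(+72°): θ ← -25° +72° = 47°
crank pin P = (r cos θ, r sin θ) = (21.823948, 23.403318)
h = r sin θ − e = 23.403318 − 10 = 13.403318
x = r cos θ + √(L² − h²) = 21.823948 + √(82944.0 − 179.6489) = 21.823948 + 287.687940 = 309.511888

309.5119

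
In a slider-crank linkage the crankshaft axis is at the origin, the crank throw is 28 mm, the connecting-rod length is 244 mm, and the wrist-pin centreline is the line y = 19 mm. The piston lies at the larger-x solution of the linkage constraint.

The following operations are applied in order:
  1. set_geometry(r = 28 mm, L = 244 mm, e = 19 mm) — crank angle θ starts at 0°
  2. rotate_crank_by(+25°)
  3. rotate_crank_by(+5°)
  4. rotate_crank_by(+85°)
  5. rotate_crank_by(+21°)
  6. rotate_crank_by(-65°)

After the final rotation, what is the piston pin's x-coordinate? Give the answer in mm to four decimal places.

253.0014

set_geometry: r = 28 mm, L = 244 mm, e = 19 mm; θ ← 0°
rotate_crank_by(+25°): θ ← 0° +25° = 25°
rotate_crank_by(+5°): θ ← 25° +5° = 30°
rotate_crank_by(+85°): θ ← 30° +85° = 115°
rotate_crank_by(+21°): θ ← 115° +21° = 136°
rotate_crank_by(-65°): θ ← 136° -65° = 71°
crank pin P = (r cos θ, r sin θ) = (9.115908, 26.474520)
h = r sin θ − e = 26.474520 − 19 = 7.474520
x = r cos θ + √(L² − h²) = 9.115908 + √(59536.0 − 55.8685) = 9.115908 + 243.885489 = 253.001397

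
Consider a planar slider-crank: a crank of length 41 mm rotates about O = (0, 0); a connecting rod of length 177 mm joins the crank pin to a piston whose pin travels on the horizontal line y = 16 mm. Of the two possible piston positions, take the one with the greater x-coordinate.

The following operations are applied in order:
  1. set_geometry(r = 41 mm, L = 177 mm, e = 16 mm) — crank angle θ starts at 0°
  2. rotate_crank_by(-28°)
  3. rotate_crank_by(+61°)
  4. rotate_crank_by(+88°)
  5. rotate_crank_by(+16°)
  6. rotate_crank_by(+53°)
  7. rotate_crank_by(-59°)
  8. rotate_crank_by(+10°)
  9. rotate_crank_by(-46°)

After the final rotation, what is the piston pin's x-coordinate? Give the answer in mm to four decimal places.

set_geometry: r = 41 mm, L = 177 mm, e = 16 mm; θ ← 0°
rotate_crank_by(-28°): θ ← 0° -28° = -28°
rotate_crank_by(+61°): θ ← -28° +61° = 33°
rotate_crank_by(+88°): θ ← 33° +88° = 121°
rotate_crank_by(+16°): θ ← 121° +16° = 137°
rotate_crank_by(+53°): θ ← 137° +53° = 190°
rotate_crank_by(-59°): θ ← 190° -59° = 131°
rotate_crank_by(+10°): θ ← 131° +10° = 141°
rotate_crank_by(-46°): θ ← 141° -46° = 95°
crank pin P = (r cos θ, r sin θ) = (-3.573385, 40.843983)
h = r sin θ − e = 40.843983 − 16 = 24.843983
x = r cos θ + √(L² − h²) = -3.573385 + √(31329.0 − 617.2235) = -3.573385 + 175.247758 = 171.674372

171.6744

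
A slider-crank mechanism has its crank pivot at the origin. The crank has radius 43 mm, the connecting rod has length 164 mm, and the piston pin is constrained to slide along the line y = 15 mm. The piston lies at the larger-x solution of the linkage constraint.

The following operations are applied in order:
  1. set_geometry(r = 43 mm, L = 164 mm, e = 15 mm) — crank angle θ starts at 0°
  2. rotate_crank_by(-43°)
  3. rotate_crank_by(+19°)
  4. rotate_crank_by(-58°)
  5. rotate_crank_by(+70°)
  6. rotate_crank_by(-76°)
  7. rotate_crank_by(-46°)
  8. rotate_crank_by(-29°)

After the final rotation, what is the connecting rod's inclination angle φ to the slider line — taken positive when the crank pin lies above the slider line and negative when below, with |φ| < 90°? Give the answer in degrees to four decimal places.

-9.6786

set_geometry: r = 43 mm, L = 164 mm, e = 15 mm; θ ← 0°
rotate_crank_by(-43°): θ ← 0° -43° = -43°
rotate_crank_by(+19°): θ ← -43° +19° = -24°
rotate_crank_by(-58°): θ ← -24° -58° = -82°
rotate_crank_by(+70°): θ ← -82° +70° = -12°
rotate_crank_by(-76°): θ ← -12° -76° = -88°
rotate_crank_by(-46°): θ ← -88° -46° = -134°
rotate_crank_by(-29°): θ ← -134° -29° = -163°
crank pin P = (r cos θ, r sin θ) = (-41.121105, -12.571983)
h = r sin θ − e = -12.571983 − 15 = -27.571983
sin φ = h / L = -27.571983 / 164 = -0.16812185
φ = arcsin(-0.16812185) = -9.678637°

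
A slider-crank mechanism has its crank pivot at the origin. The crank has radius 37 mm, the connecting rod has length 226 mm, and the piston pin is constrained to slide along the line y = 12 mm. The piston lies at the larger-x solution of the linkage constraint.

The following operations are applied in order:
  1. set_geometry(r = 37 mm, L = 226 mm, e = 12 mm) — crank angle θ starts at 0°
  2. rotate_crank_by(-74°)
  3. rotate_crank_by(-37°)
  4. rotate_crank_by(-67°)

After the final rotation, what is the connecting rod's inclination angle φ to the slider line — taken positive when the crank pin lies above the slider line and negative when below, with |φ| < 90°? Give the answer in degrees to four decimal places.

set_geometry: r = 37 mm, L = 226 mm, e = 12 mm; θ ← 0°
rotate_crank_by(-74°): θ ← 0° -74° = -74°
rotate_crank_by(-37°): θ ← -74° -37° = -111°
rotate_crank_by(-67°): θ ← -111° -67° = -178°
crank pin P = (r cos θ, r sin θ) = (-36.977461, -1.291281)
h = r sin θ − e = -1.291281 − 12 = -13.291281
sin φ = h / L = -13.291281 / 226 = -0.05881098
φ = arcsin(-0.05881098) = -3.371566°

-3.3716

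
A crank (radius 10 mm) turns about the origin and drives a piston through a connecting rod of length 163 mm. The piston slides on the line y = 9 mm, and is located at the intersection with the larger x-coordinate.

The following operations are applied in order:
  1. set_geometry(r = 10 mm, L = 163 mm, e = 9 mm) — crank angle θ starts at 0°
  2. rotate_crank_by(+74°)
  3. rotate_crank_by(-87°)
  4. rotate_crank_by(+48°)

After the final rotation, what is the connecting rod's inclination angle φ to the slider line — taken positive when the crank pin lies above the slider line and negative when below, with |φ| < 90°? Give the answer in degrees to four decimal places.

set_geometry: r = 10 mm, L = 163 mm, e = 9 mm; θ ← 0°
rotate_crank_by(+74°): θ ← 0° +74° = 74°
rotate_crank_by(-87°): θ ← 74° -87° = -13°
rotate_crank_by(+48°): θ ← -13° +48° = 35°
crank pin P = (r cos θ, r sin θ) = (8.191520, 5.735764)
h = r sin θ − e = 5.735764 − 9 = -3.264236
sin φ = h / L = -3.264236 / 163 = -0.02002599
φ = arcsin(-0.02002599) = -1.147481°

-1.1475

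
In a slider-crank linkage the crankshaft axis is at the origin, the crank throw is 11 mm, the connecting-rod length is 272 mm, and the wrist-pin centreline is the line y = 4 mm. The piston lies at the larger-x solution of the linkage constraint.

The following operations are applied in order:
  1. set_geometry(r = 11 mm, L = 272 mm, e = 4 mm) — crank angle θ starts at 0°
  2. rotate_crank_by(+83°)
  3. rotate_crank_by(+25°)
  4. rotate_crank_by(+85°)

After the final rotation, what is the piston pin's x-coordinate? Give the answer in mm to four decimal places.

261.2049

set_geometry: r = 11 mm, L = 272 mm, e = 4 mm; θ ← 0°
rotate_crank_by(+83°): θ ← 0° +83° = 83°
rotate_crank_by(+25°): θ ← 83° +25° = 108°
rotate_crank_by(+85°): θ ← 108° +85° = 193°
crank pin P = (r cos θ, r sin θ) = (-10.718071, -2.474462)
h = r sin θ − e = -2.474462 − 4 = -6.474462
x = r cos θ + √(L² − h²) = -10.718071 + √(73984.0 − 41.9187) = -10.718071 + 271.922933 = 261.204862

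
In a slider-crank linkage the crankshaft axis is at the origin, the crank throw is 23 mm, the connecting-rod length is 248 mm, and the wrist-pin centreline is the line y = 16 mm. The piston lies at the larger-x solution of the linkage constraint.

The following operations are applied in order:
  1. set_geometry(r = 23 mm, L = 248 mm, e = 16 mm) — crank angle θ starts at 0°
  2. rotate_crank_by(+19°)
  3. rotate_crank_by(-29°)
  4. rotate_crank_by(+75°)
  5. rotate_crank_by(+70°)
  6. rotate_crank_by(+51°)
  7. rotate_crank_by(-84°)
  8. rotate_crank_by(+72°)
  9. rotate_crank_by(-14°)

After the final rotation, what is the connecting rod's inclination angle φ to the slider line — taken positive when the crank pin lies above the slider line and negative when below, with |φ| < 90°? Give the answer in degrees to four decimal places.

set_geometry: r = 23 mm, L = 248 mm, e = 16 mm; θ ← 0°
rotate_crank_by(+19°): θ ← 0° +19° = 19°
rotate_crank_by(-29°): θ ← 19° -29° = -10°
rotate_crank_by(+75°): θ ← -10° +75° = 65°
rotate_crank_by(+70°): θ ← 65° +70° = 135°
rotate_crank_by(+51°): θ ← 135° +51° = 186°
rotate_crank_by(-84°): θ ← 186° -84° = 102°
rotate_crank_by(+72°): θ ← 102° +72° = 174°
rotate_crank_by(-14°): θ ← 174° -14° = 160°
crank pin P = (r cos θ, r sin θ) = (-21.612930, 7.866463)
h = r sin θ − e = 7.866463 − 16 = -8.133537
sin φ = h / L = -8.133537 / 248 = -0.03279652
φ = arcsin(-0.03279652) = -1.879439°

-1.8794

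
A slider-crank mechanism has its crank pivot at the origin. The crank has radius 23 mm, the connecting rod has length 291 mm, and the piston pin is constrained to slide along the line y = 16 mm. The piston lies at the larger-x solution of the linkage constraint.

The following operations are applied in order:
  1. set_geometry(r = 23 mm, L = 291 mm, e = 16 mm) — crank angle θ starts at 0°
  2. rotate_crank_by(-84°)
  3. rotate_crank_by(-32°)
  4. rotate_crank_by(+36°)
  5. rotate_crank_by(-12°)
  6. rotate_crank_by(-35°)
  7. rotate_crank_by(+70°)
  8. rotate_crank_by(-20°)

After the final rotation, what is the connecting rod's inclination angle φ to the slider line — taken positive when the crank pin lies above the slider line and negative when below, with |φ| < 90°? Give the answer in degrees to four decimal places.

-7.5849

set_geometry: r = 23 mm, L = 291 mm, e = 16 mm; θ ← 0°
rotate_crank_by(-84°): θ ← 0° -84° = -84°
rotate_crank_by(-32°): θ ← -84° -32° = -116°
rotate_crank_by(+36°): θ ← -116° +36° = -80°
rotate_crank_by(-12°): θ ← -80° -12° = -92°
rotate_crank_by(-35°): θ ← -92° -35° = -127°
rotate_crank_by(+70°): θ ← -127° +70° = -57°
rotate_crank_by(-20°): θ ← -57° -20° = -77°
crank pin P = (r cos θ, r sin θ) = (5.173874, -22.410511)
h = r sin θ − e = -22.410511 − 16 = -38.410511
sin φ = h / L = -38.410511 / 291 = -0.13199488
φ = arcsin(-0.13199488) = -7.584884°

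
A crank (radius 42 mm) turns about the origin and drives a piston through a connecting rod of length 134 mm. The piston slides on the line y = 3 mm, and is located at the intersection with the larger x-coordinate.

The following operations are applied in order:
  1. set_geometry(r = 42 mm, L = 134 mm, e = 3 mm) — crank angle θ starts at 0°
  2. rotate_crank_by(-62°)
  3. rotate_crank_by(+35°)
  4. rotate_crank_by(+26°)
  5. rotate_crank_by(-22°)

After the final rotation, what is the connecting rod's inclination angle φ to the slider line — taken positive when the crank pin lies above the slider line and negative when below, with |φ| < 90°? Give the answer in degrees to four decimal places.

-8.3289

set_geometry: r = 42 mm, L = 134 mm, e = 3 mm; θ ← 0°
rotate_crank_by(-62°): θ ← 0° -62° = -62°
rotate_crank_by(+35°): θ ← -62° +35° = -27°
rotate_crank_by(+26°): θ ← -27° +26° = -1°
rotate_crank_by(-22°): θ ← -1° -22° = -23°
crank pin P = (r cos θ, r sin θ) = (38.661204, -16.410707)
h = r sin θ − e = -16.410707 − 3 = -19.410707
sin φ = h / L = -19.410707 / 134 = -0.14485603
φ = arcsin(-0.14485603) = -8.328942°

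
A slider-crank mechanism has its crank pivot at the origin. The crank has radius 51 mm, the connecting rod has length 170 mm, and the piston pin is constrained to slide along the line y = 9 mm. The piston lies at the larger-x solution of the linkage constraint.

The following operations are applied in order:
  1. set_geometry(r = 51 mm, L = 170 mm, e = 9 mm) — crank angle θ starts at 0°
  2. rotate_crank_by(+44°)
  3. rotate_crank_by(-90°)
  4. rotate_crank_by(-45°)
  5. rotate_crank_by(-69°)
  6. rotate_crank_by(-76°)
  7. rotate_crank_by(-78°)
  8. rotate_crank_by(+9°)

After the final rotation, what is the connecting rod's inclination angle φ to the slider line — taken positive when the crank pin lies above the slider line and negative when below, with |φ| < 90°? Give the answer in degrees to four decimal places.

11.1165

set_geometry: r = 51 mm, L = 170 mm, e = 9 mm; θ ← 0°
rotate_crank_by(+44°): θ ← 0° +44° = 44°
rotate_crank_by(-90°): θ ← 44° -90° = -46°
rotate_crank_by(-45°): θ ← -46° -45° = -91°
rotate_crank_by(-69°): θ ← -91° -69° = -160°
rotate_crank_by(-76°): θ ← -160° -76° = -236°
rotate_crank_by(-78°): θ ← -236° -78° = -314°
rotate_crank_by(+9°): θ ← -314° +9° = -305°
crank pin P = (r cos θ, r sin θ) = (29.252398, 41.776754)
h = r sin θ − e = 41.776754 − 9 = 32.776754
sin φ = h / L = 32.776754 / 170 = 0.19280444
φ = arcsin(0.19280444) = 11.116493°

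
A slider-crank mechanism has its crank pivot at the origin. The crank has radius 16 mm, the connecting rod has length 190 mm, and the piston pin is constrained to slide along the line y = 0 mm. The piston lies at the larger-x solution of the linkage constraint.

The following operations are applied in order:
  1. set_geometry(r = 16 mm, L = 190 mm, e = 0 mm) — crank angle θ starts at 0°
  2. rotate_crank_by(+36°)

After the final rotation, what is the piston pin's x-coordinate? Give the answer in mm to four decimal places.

set_geometry: r = 16 mm, L = 190 mm, e = 0 mm; θ ← 0°
rotate_crank_by(+36°): θ ← 0° +36° = 36°
crank pin P = (r cos θ, r sin θ) = (12.944272, 9.404564)
h = r sin θ − e = 9.404564 − 0 = 9.404564
x = r cos θ + √(L² − h²) = 12.944272 + √(36100.0 − 88.4458) = 12.944272 + 189.767105 = 202.711377

202.7114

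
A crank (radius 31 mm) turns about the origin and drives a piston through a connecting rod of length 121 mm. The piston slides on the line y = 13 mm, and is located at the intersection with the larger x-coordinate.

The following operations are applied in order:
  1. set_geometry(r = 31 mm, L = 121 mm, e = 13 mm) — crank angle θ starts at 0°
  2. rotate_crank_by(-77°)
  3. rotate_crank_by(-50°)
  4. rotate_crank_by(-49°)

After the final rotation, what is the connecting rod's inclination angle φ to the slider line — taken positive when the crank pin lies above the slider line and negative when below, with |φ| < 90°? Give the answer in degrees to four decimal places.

set_geometry: r = 31 mm, L = 121 mm, e = 13 mm; θ ← 0°
rotate_crank_by(-77°): θ ← 0° -77° = -77°
rotate_crank_by(-50°): θ ← -77° -50° = -127°
rotate_crank_by(-49°): θ ← -127° -49° = -176°
crank pin P = (r cos θ, r sin θ) = (-30.924486, -2.162451)
h = r sin θ − e = -2.162451 − 13 = -15.162451
sin φ = h / L = -15.162451 / 121 = -0.12530951
φ = arcsin(-0.12530951) = -7.198630°

-7.1986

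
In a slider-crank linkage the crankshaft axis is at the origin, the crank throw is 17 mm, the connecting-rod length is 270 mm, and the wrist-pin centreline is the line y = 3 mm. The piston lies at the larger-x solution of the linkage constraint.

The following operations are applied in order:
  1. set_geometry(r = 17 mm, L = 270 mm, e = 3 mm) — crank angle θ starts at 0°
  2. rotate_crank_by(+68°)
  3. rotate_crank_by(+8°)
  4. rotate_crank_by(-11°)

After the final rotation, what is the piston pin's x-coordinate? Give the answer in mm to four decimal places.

set_geometry: r = 17 mm, L = 270 mm, e = 3 mm; θ ← 0°
rotate_crank_by(+68°): θ ← 0° +68° = 68°
rotate_crank_by(+8°): θ ← 68° +8° = 76°
rotate_crank_by(-11°): θ ← 76° -11° = 65°
crank pin P = (r cos θ, r sin θ) = (7.184510, 15.407232)
h = r sin θ − e = 15.407232 − 3 = 12.407232
x = r cos θ + √(L² − h²) = 7.184510 + √(72900.0 − 153.9394) = 7.184510 + 269.714776 = 276.899287

276.8993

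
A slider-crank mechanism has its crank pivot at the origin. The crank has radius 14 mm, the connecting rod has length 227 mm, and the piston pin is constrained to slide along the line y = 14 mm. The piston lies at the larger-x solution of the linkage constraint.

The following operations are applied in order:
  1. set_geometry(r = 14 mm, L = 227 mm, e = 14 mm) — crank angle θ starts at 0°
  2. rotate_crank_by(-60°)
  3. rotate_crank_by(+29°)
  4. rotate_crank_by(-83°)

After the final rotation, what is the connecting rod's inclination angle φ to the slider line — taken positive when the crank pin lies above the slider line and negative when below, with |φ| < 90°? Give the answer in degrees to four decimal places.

-6.7776

set_geometry: r = 14 mm, L = 227 mm, e = 14 mm; θ ← 0°
rotate_crank_by(-60°): θ ← 0° -60° = -60°
rotate_crank_by(+29°): θ ← -60° +29° = -31°
rotate_crank_by(-83°): θ ← -31° -83° = -114°
crank pin P = (r cos θ, r sin θ) = (-5.694313, -12.789636)
h = r sin θ − e = -12.789636 − 14 = -26.789636
sin φ = h / L = -26.789636 / 227 = -0.11801602
φ = arcsin(-0.11801602) = -6.777615°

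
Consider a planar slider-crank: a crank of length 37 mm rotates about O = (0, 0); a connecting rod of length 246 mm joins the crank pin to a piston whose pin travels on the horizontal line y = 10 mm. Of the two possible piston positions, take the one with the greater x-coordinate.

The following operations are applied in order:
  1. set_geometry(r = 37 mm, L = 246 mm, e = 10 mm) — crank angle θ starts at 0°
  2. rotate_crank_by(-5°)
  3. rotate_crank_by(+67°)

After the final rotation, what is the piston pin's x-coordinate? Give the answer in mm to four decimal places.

262.3237

set_geometry: r = 37 mm, L = 246 mm, e = 10 mm; θ ← 0°
rotate_crank_by(-5°): θ ← 0° -5° = -5°
rotate_crank_by(+67°): θ ← -5° +67° = 62°
crank pin P = (r cos θ, r sin θ) = (17.370448, 32.669061)
h = r sin θ − e = 32.669061 − 10 = 22.669061
x = r cos θ + √(L² − h²) = 17.370448 + √(60516.0 − 513.8863) = 17.370448 + 244.953289 = 262.323737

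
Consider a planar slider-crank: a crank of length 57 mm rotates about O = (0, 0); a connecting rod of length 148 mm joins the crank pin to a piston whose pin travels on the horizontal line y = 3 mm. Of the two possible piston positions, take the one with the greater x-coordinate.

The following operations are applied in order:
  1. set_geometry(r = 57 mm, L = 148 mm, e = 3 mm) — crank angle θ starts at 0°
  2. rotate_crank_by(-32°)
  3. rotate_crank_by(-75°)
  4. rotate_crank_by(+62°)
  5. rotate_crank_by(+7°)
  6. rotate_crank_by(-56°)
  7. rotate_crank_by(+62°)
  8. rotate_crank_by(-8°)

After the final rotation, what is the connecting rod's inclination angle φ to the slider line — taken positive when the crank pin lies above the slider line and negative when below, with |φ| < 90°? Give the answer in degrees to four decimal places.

set_geometry: r = 57 mm, L = 148 mm, e = 3 mm; θ ← 0°
rotate_crank_by(-32°): θ ← 0° -32° = -32°
rotate_crank_by(-75°): θ ← -32° -75° = -107°
rotate_crank_by(+62°): θ ← -107° +62° = -45°
rotate_crank_by(+7°): θ ← -45° +7° = -38°
rotate_crank_by(-56°): θ ← -38° -56° = -94°
rotate_crank_by(+62°): θ ← -94° +62° = -32°
rotate_crank_by(-8°): θ ← -32° -8° = -40°
crank pin P = (r cos θ, r sin θ) = (43.664533, -36.638894)
h = r sin θ − e = -36.638894 − 3 = -39.638894
sin φ = h / L = -39.638894 / 148 = -0.26783036
φ = arcsin(-0.26783036) = -15.535202°

-15.5352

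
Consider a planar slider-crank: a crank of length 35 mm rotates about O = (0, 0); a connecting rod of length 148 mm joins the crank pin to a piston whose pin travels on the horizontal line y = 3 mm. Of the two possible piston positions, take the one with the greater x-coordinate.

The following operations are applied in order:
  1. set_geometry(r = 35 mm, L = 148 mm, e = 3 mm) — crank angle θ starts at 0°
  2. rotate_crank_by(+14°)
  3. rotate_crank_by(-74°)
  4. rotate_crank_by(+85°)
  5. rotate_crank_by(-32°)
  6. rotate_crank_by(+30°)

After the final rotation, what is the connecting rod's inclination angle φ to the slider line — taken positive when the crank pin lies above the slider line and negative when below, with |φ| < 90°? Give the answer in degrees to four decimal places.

4.1365

set_geometry: r = 35 mm, L = 148 mm, e = 3 mm; θ ← 0°
rotate_crank_by(+14°): θ ← 0° +14° = 14°
rotate_crank_by(-74°): θ ← 14° -74° = -60°
rotate_crank_by(+85°): θ ← -60° +85° = 25°
rotate_crank_by(-32°): θ ← 25° -32° = -7°
rotate_crank_by(+30°): θ ← -7° +30° = 23°
crank pin P = (r cos θ, r sin θ) = (32.217670, 13.675589)
h = r sin θ − e = 13.675589 − 3 = 10.675589
sin φ = h / L = 10.675589 / 148 = 0.07213236
φ = arcsin(0.07213236) = 4.136472°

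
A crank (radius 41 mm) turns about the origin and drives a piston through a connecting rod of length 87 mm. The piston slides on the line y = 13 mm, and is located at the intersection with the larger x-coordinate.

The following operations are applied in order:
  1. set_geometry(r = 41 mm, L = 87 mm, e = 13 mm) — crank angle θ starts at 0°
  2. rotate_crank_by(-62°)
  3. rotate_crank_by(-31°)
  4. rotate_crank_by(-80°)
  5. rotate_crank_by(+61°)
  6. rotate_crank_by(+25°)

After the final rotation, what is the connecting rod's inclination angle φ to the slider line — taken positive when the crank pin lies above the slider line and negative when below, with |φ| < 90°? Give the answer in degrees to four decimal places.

-38.3193

set_geometry: r = 41 mm, L = 87 mm, e = 13 mm; θ ← 0°
rotate_crank_by(-62°): θ ← 0° -62° = -62°
rotate_crank_by(-31°): θ ← -62° -31° = -93°
rotate_crank_by(-80°): θ ← -93° -80° = -173°
rotate_crank_by(+61°): θ ← -173° +61° = -112°
rotate_crank_by(+25°): θ ← -112° +25° = -87°
crank pin P = (r cos θ, r sin θ) = (2.145774, -40.943811)
h = r sin θ − e = -40.943811 − 13 = -53.943811
sin φ = h / L = -53.943811 / 87 = -0.62004380
φ = arcsin(-0.62004380) = -38.319333°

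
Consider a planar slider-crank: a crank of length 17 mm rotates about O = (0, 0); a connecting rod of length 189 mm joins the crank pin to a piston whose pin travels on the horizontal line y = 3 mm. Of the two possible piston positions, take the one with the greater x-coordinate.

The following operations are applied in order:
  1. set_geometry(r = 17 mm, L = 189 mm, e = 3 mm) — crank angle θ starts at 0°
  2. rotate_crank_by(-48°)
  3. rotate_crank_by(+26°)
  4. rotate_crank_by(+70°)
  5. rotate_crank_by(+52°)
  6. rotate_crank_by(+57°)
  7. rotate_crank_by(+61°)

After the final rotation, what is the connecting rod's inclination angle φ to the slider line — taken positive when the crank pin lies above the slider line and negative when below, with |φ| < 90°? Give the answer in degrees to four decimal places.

-4.0858

set_geometry: r = 17 mm, L = 189 mm, e = 3 mm; θ ← 0°
rotate_crank_by(-48°): θ ← 0° -48° = -48°
rotate_crank_by(+26°): θ ← -48° +26° = -22°
rotate_crank_by(+70°): θ ← -22° +70° = 48°
rotate_crank_by(+52°): θ ← 48° +52° = 100°
rotate_crank_by(+57°): θ ← 100° +57° = 157°
rotate_crank_by(+61°): θ ← 157° +61° = 218°
crank pin P = (r cos θ, r sin θ) = (-13.396183, -10.466245)
h = r sin θ − e = -10.466245 − 3 = -13.466245
sin φ = h / L = -13.466245 / 189 = -0.07124997
φ = arcsin(-0.07124997) = -4.085785°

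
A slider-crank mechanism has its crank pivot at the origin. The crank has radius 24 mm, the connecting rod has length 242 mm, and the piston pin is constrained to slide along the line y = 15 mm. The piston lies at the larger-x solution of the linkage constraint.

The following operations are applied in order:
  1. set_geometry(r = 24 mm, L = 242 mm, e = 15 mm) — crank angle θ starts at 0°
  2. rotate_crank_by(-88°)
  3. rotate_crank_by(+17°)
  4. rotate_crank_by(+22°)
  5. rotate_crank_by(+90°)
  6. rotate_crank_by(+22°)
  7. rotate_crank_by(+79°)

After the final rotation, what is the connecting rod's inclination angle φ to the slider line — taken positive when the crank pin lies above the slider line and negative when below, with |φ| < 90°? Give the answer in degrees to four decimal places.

-0.0531

set_geometry: r = 24 mm, L = 242 mm, e = 15 mm; θ ← 0°
rotate_crank_by(-88°): θ ← 0° -88° = -88°
rotate_crank_by(+17°): θ ← -88° +17° = -71°
rotate_crank_by(+22°): θ ← -71° +22° = -49°
rotate_crank_by(+90°): θ ← -49° +90° = 41°
rotate_crank_by(+22°): θ ← 41° +22° = 63°
rotate_crank_by(+79°): θ ← 63° +79° = 142°
crank pin P = (r cos θ, r sin θ) = (-18.912258, 14.775875)
h = r sin θ − e = 14.775875 − 15 = -0.224125
sin φ = h / L = -0.224125 / 242 = -0.00092613
φ = arcsin(-0.00092613) = -0.053064°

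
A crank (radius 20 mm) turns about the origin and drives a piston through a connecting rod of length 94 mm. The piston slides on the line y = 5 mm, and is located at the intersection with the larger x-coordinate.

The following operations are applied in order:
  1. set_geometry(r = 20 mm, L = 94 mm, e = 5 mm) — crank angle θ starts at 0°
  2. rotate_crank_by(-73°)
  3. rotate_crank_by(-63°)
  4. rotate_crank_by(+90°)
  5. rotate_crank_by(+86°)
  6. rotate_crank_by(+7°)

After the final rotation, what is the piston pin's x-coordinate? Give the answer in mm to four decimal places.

set_geometry: r = 20 mm, L = 94 mm, e = 5 mm; θ ← 0°
rotate_crank_by(-73°): θ ← 0° -73° = -73°
rotate_crank_by(-63°): θ ← -73° -63° = -136°
rotate_crank_by(+90°): θ ← -136° +90° = -46°
rotate_crank_by(+86°): θ ← -46° +86° = 40°
rotate_crank_by(+7°): θ ← 40° +7° = 47°
crank pin P = (r cos θ, r sin θ) = (13.639967, 14.627074)
h = r sin θ − e = 14.627074 − 5 = 9.627074
x = r cos θ + √(L² − h²) = 13.639967 + √(8836.0 − 92.6806) = 13.639967 + 93.505719 = 107.145686

107.1457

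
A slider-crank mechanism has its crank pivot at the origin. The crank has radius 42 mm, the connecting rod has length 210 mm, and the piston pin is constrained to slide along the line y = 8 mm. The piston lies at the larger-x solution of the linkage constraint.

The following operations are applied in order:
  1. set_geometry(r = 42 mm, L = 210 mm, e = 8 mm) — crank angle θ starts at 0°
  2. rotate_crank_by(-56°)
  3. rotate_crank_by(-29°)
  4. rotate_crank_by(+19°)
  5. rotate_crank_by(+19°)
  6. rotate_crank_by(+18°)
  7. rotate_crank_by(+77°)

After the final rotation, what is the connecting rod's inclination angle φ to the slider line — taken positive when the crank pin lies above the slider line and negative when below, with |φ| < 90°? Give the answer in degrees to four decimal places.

set_geometry: r = 42 mm, L = 210 mm, e = 8 mm; θ ← 0°
rotate_crank_by(-56°): θ ← 0° -56° = -56°
rotate_crank_by(-29°): θ ← -56° -29° = -85°
rotate_crank_by(+19°): θ ← -85° +19° = -66°
rotate_crank_by(+19°): θ ← -66° +19° = -47°
rotate_crank_by(+18°): θ ← -47° +18° = -29°
rotate_crank_by(+77°): θ ← -29° +77° = 48°
crank pin P = (r cos θ, r sin θ) = (28.103485, 31.212083)
h = r sin θ − e = 31.212083 − 8 = 23.212083
sin φ = h / L = 23.212083 / 210 = 0.11053373
φ = arcsin(0.11053373) = 6.346083°

6.3461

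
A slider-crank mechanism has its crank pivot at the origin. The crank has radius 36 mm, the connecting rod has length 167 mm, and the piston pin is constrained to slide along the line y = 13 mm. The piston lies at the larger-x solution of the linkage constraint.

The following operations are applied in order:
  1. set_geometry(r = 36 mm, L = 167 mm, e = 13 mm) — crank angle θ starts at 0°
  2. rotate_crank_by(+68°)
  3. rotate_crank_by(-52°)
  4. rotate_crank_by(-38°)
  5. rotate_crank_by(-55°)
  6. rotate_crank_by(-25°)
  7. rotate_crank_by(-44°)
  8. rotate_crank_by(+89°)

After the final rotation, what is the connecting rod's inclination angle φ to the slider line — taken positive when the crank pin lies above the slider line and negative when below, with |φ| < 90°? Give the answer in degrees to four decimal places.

-14.9891

set_geometry: r = 36 mm, L = 167 mm, e = 13 mm; θ ← 0°
rotate_crank_by(+68°): θ ← 0° +68° = 68°
rotate_crank_by(-52°): θ ← 68° -52° = 16°
rotate_crank_by(-38°): θ ← 16° -38° = -22°
rotate_crank_by(-55°): θ ← -22° -55° = -77°
rotate_crank_by(-25°): θ ← -77° -25° = -102°
rotate_crank_by(-44°): θ ← -102° -44° = -146°
rotate_crank_by(+89°): θ ← -146° +89° = -57°
crank pin P = (r cos θ, r sin θ) = (19.607005, -30.192140)
h = r sin θ − e = -30.192140 − 13 = -43.192140
sin φ = h / L = -43.192140 / 167 = -0.25863557
φ = arcsin(-0.25863557) = -14.989117°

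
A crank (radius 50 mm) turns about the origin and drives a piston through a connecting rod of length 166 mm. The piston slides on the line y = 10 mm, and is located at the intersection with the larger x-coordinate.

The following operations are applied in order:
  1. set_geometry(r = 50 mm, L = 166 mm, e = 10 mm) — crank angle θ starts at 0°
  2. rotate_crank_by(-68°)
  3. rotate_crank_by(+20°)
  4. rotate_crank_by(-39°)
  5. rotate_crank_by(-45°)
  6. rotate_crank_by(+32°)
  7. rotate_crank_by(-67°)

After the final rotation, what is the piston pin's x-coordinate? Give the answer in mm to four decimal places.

115.9161

set_geometry: r = 50 mm, L = 166 mm, e = 10 mm; θ ← 0°
rotate_crank_by(-68°): θ ← 0° -68° = -68°
rotate_crank_by(+20°): θ ← -68° +20° = -48°
rotate_crank_by(-39°): θ ← -48° -39° = -87°
rotate_crank_by(-45°): θ ← -87° -45° = -132°
rotate_crank_by(+32°): θ ← -132° +32° = -100°
rotate_crank_by(-67°): θ ← -100° -67° = -167°
crank pin P = (r cos θ, r sin θ) = (-48.718503, -11.247553)
h = r sin θ − e = -11.247553 − 10 = -21.247553
x = r cos θ + √(L² − h²) = -48.718503 + √(27556.0 − 451.4585) = -48.718503 + 164.634570 = 115.916066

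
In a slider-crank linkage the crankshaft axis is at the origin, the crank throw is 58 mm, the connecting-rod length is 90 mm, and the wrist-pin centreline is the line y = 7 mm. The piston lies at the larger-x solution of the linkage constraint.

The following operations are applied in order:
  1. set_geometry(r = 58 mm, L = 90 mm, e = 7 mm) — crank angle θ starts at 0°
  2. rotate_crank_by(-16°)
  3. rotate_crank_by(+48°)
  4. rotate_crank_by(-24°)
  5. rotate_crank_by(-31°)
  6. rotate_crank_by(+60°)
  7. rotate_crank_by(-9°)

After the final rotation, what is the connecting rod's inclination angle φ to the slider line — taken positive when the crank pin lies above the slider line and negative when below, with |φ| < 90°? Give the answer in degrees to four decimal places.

12.9894

set_geometry: r = 58 mm, L = 90 mm, e = 7 mm; θ ← 0°
rotate_crank_by(-16°): θ ← 0° -16° = -16°
rotate_crank_by(+48°): θ ← -16° +48° = 32°
rotate_crank_by(-24°): θ ← 32° -24° = 8°
rotate_crank_by(-31°): θ ← 8° -31° = -23°
rotate_crank_by(+60°): θ ← -23° +60° = 37°
rotate_crank_by(-9°): θ ← 37° -9° = 28°
crank pin P = (r cos θ, r sin θ) = (51.210960, 27.229351)
h = r sin θ − e = 27.229351 − 7 = 20.229351
sin φ = h / L = 20.229351 / 90 = 0.22477056
φ = arcsin(0.22477056) = 12.989387°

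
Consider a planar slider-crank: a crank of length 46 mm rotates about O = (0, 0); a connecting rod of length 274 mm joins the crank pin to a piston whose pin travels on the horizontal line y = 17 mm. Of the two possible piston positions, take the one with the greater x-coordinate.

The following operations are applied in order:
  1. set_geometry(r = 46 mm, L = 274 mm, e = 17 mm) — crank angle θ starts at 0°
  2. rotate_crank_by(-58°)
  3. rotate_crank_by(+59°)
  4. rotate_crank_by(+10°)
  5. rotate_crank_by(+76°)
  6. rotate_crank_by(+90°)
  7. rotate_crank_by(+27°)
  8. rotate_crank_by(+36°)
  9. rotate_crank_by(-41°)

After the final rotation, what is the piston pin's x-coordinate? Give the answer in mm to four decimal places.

set_geometry: r = 46 mm, L = 274 mm, e = 17 mm; θ ← 0°
rotate_crank_by(-58°): θ ← 0° -58° = -58°
rotate_crank_by(+59°): θ ← -58° +59° = 1°
rotate_crank_by(+10°): θ ← 1° +10° = 11°
rotate_crank_by(+76°): θ ← 11° +76° = 87°
rotate_crank_by(+90°): θ ← 87° +90° = 177°
rotate_crank_by(+27°): θ ← 177° +27° = 204°
rotate_crank_by(+36°): θ ← 204° +36° = 240°
rotate_crank_by(-41°): θ ← 240° -41° = 199°
crank pin P = (r cos θ, r sin θ) = (-43.493854, -14.976135)
h = r sin θ − e = -14.976135 − 17 = -31.976135
x = r cos θ + √(L² − h²) = -43.493854 + √(75076.0 − 1022.4732) = -43.493854 + 272.127777 = 228.633922

228.6339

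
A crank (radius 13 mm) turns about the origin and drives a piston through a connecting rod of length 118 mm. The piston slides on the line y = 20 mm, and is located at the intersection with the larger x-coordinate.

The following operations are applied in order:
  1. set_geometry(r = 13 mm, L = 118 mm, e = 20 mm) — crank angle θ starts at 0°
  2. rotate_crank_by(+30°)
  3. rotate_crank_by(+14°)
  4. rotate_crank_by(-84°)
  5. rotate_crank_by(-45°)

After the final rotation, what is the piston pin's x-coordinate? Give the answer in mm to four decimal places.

114.4391

set_geometry: r = 13 mm, L = 118 mm, e = 20 mm; θ ← 0°
rotate_crank_by(+30°): θ ← 0° +30° = 30°
rotate_crank_by(+14°): θ ← 30° +14° = 44°
rotate_crank_by(-84°): θ ← 44° -84° = -40°
rotate_crank_by(-45°): θ ← -40° -45° = -85°
crank pin P = (r cos θ, r sin θ) = (1.133025, -12.950531)
h = r sin θ − e = -12.950531 − 20 = -32.950531
x = r cos θ + √(L² − h²) = 1.133025 + √(13924.0 − 1085.7375) = 1.133025 + 113.306057 = 114.439081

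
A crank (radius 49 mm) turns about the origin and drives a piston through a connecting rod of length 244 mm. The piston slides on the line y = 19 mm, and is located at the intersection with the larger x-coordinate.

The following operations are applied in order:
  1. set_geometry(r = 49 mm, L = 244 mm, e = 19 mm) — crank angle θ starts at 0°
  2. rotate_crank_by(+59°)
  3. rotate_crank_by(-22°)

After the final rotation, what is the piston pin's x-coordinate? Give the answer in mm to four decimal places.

282.9076

set_geometry: r = 49 mm, L = 244 mm, e = 19 mm; θ ← 0°
rotate_crank_by(+59°): θ ← 0° +59° = 59°
rotate_crank_by(-22°): θ ← 59° -22° = 37°
crank pin P = (r cos θ, r sin θ) = (39.133140, 29.488936)
h = r sin θ − e = 29.488936 − 19 = 10.488936
x = r cos θ + √(L² − h²) = 39.133140 + √(59536.0 − 110.0178) = 39.133140 + 243.774449 = 282.907589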